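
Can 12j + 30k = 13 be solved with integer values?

Step 1: Compute gcd(12, 30).
gcd(12, 30) = 6

Step 2: Check divisibility.
Does 6 divide 13? 13 = 6 x 2 + 1, so no.

By the theorem on linear Diophantine equations, 12j + 30k = 13 has integer solutions if and only if gcd(12, 30) divides 13. Since 6 does not divide 13, no solutions exist.

No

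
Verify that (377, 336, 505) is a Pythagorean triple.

Compute a² + b²:
377² + 336² = 142129 + 112896 = 255025
Compute c²:
505² = 255025
Since 255025 = 255025, it is a Pythagorean triple.

Yes, it is a Pythagorean triple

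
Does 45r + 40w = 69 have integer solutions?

Step 1: Compute gcd(45, 40).
gcd(45, 40) = 5

Step 2: Check divisibility.
Does 5 divide 69? 69 = 5 x 13 + 4, so no.

By the theorem on linear Diophantine equations, 45r + 40w = 69 has integer solutions if and only if gcd(45, 40) divides 69. Since 5 does not divide 69, no solutions exist.

No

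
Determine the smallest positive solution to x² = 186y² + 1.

We seek the smallest positive integers (x, y) with x² - 186y² = 1, i.e., x² = 186y² + 1.
Try successive y values:
y = 1: x² = 186·1² + 1 = 187, not a perfect square
y = 2: x² = 186·2² + 1 = 745, not a perfect square
y = 3: x² = 186·3² + 1 = 1675, not a perfect square
... continuing the search (or via continued fractions) ...
y = 550: x² = 186·550² + 1 = 56265001, x = 7501 ✓

Verify: 7501² - 186·550² = 56265001 - 56265000 = 1 ✓

x = 7501, y = 550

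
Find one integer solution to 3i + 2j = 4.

Step 1: Check solvability.
gcd(3, 2) = 1
Since 1 divides 4, solutions exist.

Step 2: Apply extended Euclidean algorithm to find gcd.
We find integers such that 3*x0 + 2*y0 = 1

Step 3: Scale the particular solution.
Multiply by 4/1 = 4:
i = 4, j = -4

Step 4: Verify.
3*(4) + 2*(-4) = 4 = 4 ✓

i = 4, j = -4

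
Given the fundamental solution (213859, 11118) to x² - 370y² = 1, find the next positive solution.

Solutions to x² - Dy² = 1 are generated by powers of (x₀ + y₀√D).
The next solution satisfies x₁ + y₁√370 = (x₀ + y₀√370)², giving:
x₁ = x₀² + 370y₀² = 213859² + 370·11118² = 45735671881 + 45735671880 = 91471343761
y₁ = 2x₀y₀ = 2·213859·11118 = 4755368724

Verify: 91471343761² - 370·4755368724² = 8367006729443033625121 - 8367006729443033625120 = 1 ✓

x = 91471343761, y = 4755368724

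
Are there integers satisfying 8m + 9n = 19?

Step 1: Compute gcd(8, 9).
gcd(8, 9) = 1

Step 2: Check divisibility.
Does 1 divide 19? 19 = 1 x 19, so yes.

By the theorem on linear Diophantine equations, 8m + 9n = 19 has integer solutions if and only if gcd(8, 9) divides 19. Since 1 | 19, solutions exist.

Yes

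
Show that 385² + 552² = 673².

Compute a² + b² = 385² + 552² = 148225 + 304704 = 452929
Compute c² = 673² = 452929
Since 452929 = 452929, confirmed.

Yes, it is a Pythagorean triple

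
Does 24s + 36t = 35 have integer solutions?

Step 1: Compute gcd(24, 36).
gcd(24, 36) = 12

Step 2: Check divisibility.
Does 12 divide 35? 35 = 12 x 2 + 11, so no.

By the theorem on linear Diophantine equations, 24s + 36t = 35 has integer solutions if and only if gcd(24, 36) divides 35. Since 12 does not divide 35, no solutions exist.

No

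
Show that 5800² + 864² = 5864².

Compute a² + b² = 5800² + 864² = 33640000 + 746496 = 34386496
Compute c² = 5864² = 34386496
Since 34386496 = 34386496, confirmed.

Yes, it is a Pythagorean triple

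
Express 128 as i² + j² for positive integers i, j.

We need to find integers i, j > 0 such that i² + j² = 128.
Trying i = 8: j² = 128 - 8² = 128 - 64 = 64
j = 8
Check: 8² + 8² = 64 + 64 = 128 ✓

128 = 8² + 8²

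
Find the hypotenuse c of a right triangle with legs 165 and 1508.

c² = a² + b² = 165² + 1508² = 27225 + 2274064 = 2301289
c = sqrt(2301289) = 1517

1517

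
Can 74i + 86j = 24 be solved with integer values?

Step 1: Compute gcd(74, 86).
gcd(74, 86) = 2

Step 2: Check divisibility.
Does 2 divide 24? 24 = 2 x 12, so yes.

By the theorem on linear Diophantine equations, 74i + 86j = 24 has integer solutions if and only if gcd(74, 86) divides 24. Since 2 | 24, solutions exist.

Yes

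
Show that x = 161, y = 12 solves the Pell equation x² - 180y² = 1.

Compute x² = 161² = 25921
Compute 180y² = 180·12² = 180·144 = 25920
x² - 180y² = 25921 - 25920 = 1
Since this equals 1, (161, 12) is a solution.

Yes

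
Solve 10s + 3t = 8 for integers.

Step 1: Check solvability.
gcd(10, 3) = 1
Since 1 divides 8, solutions exist.

Step 2: Apply extended Euclidean algorithm to find gcd.
We find integers such that 10*x0 + 3*y0 = 1

Step 3: Scale the particular solution.
Multiply by 8/1 = 8:
s = 8, t = -24

Step 4: Verify.
10*(8) + 3*(-24) = 8 = 8 ✓

s = 8, t = -24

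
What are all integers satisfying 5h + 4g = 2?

Step 1: Compute gcd(5, 4) = 1.
Since 1 divides 2, solutions exist.

Step 2: Find a particular solution using extended Euclidean algorithm.
We get h₀ = 2, g₀ = -2.
Check: 5*2 + 4*-2 = 2 = 2 ✓

Step 3: Write the general solution.
h = 2 + (4/1)t = 2 + 4t
g = -2 - (5/1)t = -2 - 5t
for any integer t.

h = 2 + 4t, g = -2 - 5t for integer t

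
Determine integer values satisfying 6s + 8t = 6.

Step 1: Check solvability.
gcd(6, 8) = 2
Since 2 divides 6, solutions exist.

Step 2: Apply extended Euclidean algorithm to find gcd.
We find integers such that 6*x0 + 8*y0 = 2

Step 3: Scale the particular solution.
Multiply by 6/2 = 3:
s = -3, t = 3

Step 4: Verify.
6*(-3) + 8*(3) = 6 = 6 ✓

s = -3, t = 3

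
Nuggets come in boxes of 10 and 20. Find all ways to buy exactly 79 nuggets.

We need non-negative integers (x, y) with 10x + 20y = 79.
For each x in 0..7, check if 79 - 10x is a non-negative multiple of 20.
No x yields an integer y ≥ 0.

No solution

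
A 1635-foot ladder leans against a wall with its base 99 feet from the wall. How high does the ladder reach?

The ladder, wall, and ground form a right triangle with hypotenuse 1635 and one leg 99.
By the Pythagorean theorem: h² = 1635² - 99² = 2673225 - 9801 = 2663424
h = √2663424 = 1632 feet

1632 feet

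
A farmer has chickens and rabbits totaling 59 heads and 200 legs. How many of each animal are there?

Let c = chickens, r = rabbits.
Heads: c + r = 59
Legs: 2c + 4r = 200
From the first equation, c = 59 - r. Substitute:
2(59 - r) + 4r = 200
118 + 2r = 200
r = (200 - 118)/2 = 41
c = 59 - 41 = 18

Chickens: 18, Rabbits: 41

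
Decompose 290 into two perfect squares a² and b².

We need to find integers a, b > 0 such that a² + b² = 290.
Trying a = 1: b² = 290 - 1² = 290 - 1 = 289
b = 17
Check: 1² + 17² = 1 + 289 = 290 ✓

290 = 1² + 17²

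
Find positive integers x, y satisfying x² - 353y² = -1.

We need x² = 353y² - 1. Try successive y:
y = 1: x² = 353·1² - 1 = 352, not a perfect square
y = 2: x² = 353·2² - 1 = 1411, not a perfect square
y = 3: x² = 353·3² - 1 = 3176, not a perfect square
...
y = 3793: x² = 353·3793² - 1 = 5078557696 = 71264² ✓
Check: 71264² - 353·3793² = 5078557696 - 5078557697 = -1 ✓

x = 71264, y = 3793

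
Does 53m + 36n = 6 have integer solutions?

Step 1: Compute gcd(53, 36).
gcd(53, 36) = 1

Step 2: Check divisibility.
Does 1 divide 6? 6 = 1 x 6, so yes.

By the theorem on linear Diophantine equations, 53m + 36n = 6 has integer solutions if and only if gcd(53, 36) divides 6. Since 1 | 6, solutions exist.

Yes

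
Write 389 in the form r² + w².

We need to find integers r, w > 0 such that r² + w² = 389.
Trying r = 10: w² = 389 - 10² = 389 - 100 = 289
w = 17
Check: 10² + 17² = 100 + 289 = 389 ✓

389 = 10² + 17²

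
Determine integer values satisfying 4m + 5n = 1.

Step 1: Check solvability.
gcd(4, 5) = 1
Since 1 divides 1, solutions exist.

Step 2: Apply extended Euclidean algorithm to find gcd.
We find integers such that 4*x0 + 5*y0 = 1

Step 3: Scale the particular solution.
Multiply by 1/1 = 1:
m = -1, n = 1

Step 4: Verify.
4*(-1) + 5*(1) = 1 = 1 ✓

m = -1, n = 1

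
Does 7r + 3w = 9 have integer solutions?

Step 1: Compute gcd(7, 3).
gcd(7, 3) = 1

Step 2: Check divisibility.
Does 1 divide 9? 9 = 1 x 9, so yes.

By the theorem on linear Diophantine equations, 7r + 3w = 9 has integer solutions if and only if gcd(7, 3) divides 9. Since 1 | 9, solutions exist.

Yes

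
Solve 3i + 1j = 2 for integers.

Step 1: Check solvability.
gcd(3, 1) = 1
Since 1 divides 2, solutions exist.

Step 2: Apply extended Euclidean algorithm to find gcd.
We find integers such that 3*x0 + 1*y0 = 1

Step 3: Scale the particular solution.
Multiply by 2/1 = 2:
i = 0, j = 2

Step 4: Verify.
3*(0) + 1*(2) = 2 = 2 ✓

i = 0, j = 2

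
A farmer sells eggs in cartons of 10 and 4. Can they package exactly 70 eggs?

We need non-negative a, b with 10a + 4b = 70.
gcd(10, 4) = 2 divides 70.
Try a = 1: 4b = 70 - 10 = 60, so b = 15.
One way: 1 cartons of 10 and 15 cartons of 4.

Yes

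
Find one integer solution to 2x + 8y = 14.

Step 1: Check solvability.
gcd(2, 8) = 2
Since 2 divides 14, solutions exist.

Step 2: Apply extended Euclidean algorithm to find gcd.
We find integers such that 2*x0 + 8*y0 = 2

Step 3: Scale the particular solution.
Multiply by 14/2 = 7:
x = 7, y = 0

Step 4: Verify.
2*(7) + 8*(0) = 14 = 14 ✓

x = 7, y = 0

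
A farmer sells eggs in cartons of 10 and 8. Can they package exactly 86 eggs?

We need non-negative a, b with 10a + 8b = 86.
gcd(10, 8) = 2 divides 86.
Try a = 3: 8b = 86 - 30 = 56, so b = 7.
One way: 3 cartons of 10 and 7 cartons of 8.

Yes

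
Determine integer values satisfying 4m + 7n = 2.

Step 1: Check solvability.
gcd(4, 7) = 1
Since 1 divides 2, solutions exist.

Step 2: Apply extended Euclidean algorithm to find gcd.
We find integers such that 4*x0 + 7*y0 = 1

Step 3: Scale the particular solution.
Multiply by 2/1 = 2:
m = 4, n = -2

Step 4: Verify.
4*(4) + 7*(-2) = 2 = 2 ✓

m = 4, n = -2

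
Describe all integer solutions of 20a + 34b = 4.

Step 1: Compute gcd(20, 34) = 2.
Since 2 divides 4, solutions exist.

Step 2: Find a particular solution using extended Euclidean algorithm.
We get a₀ = -10, b₀ = 6.
Check: 20*-10 + 34*6 = 4 = 4 ✓

Step 3: Write the general solution.
a = -10 + (34/2)t = -10 + 17t
b = 6 - (20/2)t = 6 - 10t
for any integer t.

a = -10 + 17t, b = 6 - 10t for integer t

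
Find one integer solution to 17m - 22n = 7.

Step 1: Check solvability.
gcd(17, 22) = 1
Since 1 divides 7, solutions exist.

Step 2: Apply extended Euclidean algorithm to find gcd.
We find integers such that 17*x0 + 22*y0 = 1

Step 3: Scale the particular solution.
Multiply by 7/1 = 7:
m = -63, n = -49

Step 4: Verify.
17*(-63) - 22*(-49) = 7 = 7 ✓

m = -63, n = -49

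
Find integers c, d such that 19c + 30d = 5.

Step 1: Check solvability.
gcd(19, 30) = 1
Since 1 divides 5, solutions exist.

Step 2: Apply extended Euclidean algorithm to find gcd.
We find integers such that 19*x0 + 30*y0 = 1

Step 3: Scale the particular solution.
Multiply by 5/1 = 5:
c = -55, d = 35

Step 4: Verify.
19*(-55) + 30*(35) = 5 = 5 ✓

c = -55, d = 35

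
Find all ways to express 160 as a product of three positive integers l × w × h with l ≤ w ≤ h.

Iterate l from 1 to ⌊160^(1/3)⌋. For each l dividing 160, iterate w ≥ l with w dividing 160/l, and set h = 160/(l·w).
Triples found (12): (1×1×160), (1×2×80), (1×4×40), (1×5×32), (1×8×20), (1×10×16), (2×2×40), (2×4×20), (2×5×16), (2×8×10), (4×4×10), (4×5×8)

(1×1×160), (1×2×80), (1×4×40), (1×5×32), (1×8×20), (1×10×16), (2×2×40), (2×4×20), (2×5×16), (2×8×10), (4×4×10), (4×5×8)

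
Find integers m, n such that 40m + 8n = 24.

Step 1: Check solvability.
gcd(40, 8) = 8
Since 8 divides 24, solutions exist.

Step 2: Apply extended Euclidean algorithm to find gcd.
We find integers such that 40*x0 + 8*y0 = 8

Step 3: Scale the particular solution.
Multiply by 24/8 = 3:
m = 0, n = 3

Step 4: Verify.
40*(0) + 8*(3) = 24 = 24 ✓

m = 0, n = 3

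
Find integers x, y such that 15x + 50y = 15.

Step 1: Check solvability.
gcd(15, 50) = 5
Since 5 divides 15, solutions exist.

Step 2: Apply extended Euclidean algorithm to find gcd.
We find integers such that 15*x0 + 50*y0 = 5

Step 3: Scale the particular solution.
Multiply by 15/5 = 3:
x = -9, y = 3

Step 4: Verify.
15*(-9) + 50*(3) = 15 = 15 ✓

x = -9, y = 3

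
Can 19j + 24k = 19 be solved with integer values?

Step 1: Compute gcd(19, 24).
gcd(19, 24) = 1

Step 2: Check divisibility.
Does 1 divide 19? 19 = 1 x 19, so yes.

By the theorem on linear Diophantine equations, 19j + 24k = 19 has integer solutions if and only if gcd(19, 24) divides 19. Since 1 | 19, solutions exist.

Yes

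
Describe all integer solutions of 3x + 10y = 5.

Step 1: Compute gcd(3, 10) = 1.
Since 1 divides 5, solutions exist.

Step 2: Find a particular solution using extended Euclidean algorithm.
We get x₀ = -15, y₀ = 5.
Check: 3*-15 + 10*5 = 5 = 5 ✓

Step 3: Write the general solution.
x = -15 + (10/1)t = -15 + 10t
y = 5 - (3/1)t = 5 - 3t
for any integer t.

x = -15 + 10t, y = 5 - 3t for integer t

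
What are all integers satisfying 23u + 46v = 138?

Step 1: Compute gcd(23, 46) = 23.
Since 23 divides 138, solutions exist.

Step 2: Find a particular solution using extended Euclidean algorithm.
We get u₀ = 6, v₀ = 0.
Check: 23*6 + 46*0 = 138 = 138 ✓

Step 3: Write the general solution.
u = 6 + (46/23)t = 6 + 2t
v = 0 - (23/23)t = 0 - 1t
for any integer t.

u = 6 + 2t, v = 0 - 1t for integer t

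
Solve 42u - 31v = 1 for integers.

Step 1: Check solvability.
gcd(42, 31) = 1
Since 1 divides 1, solutions exist.

Step 2: Apply extended Euclidean algorithm to find gcd.
We find integers such that 42*x0 + 31*y0 = 1

Step 3: Scale the particular solution.
Multiply by 1/1 = 1:
u = -14, v = -19

Step 4: Verify.
42*(-14) - 31*(-19) = 1 = 1 ✓

u = -14, v = -19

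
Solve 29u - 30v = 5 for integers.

Step 1: Check solvability.
gcd(29, 30) = 1
Since 1 divides 5, solutions exist.

Step 2: Apply extended Euclidean algorithm to find gcd.
We find integers such that 29*x0 + 30*y0 = 1

Step 3: Scale the particular solution.
Multiply by 5/1 = 5:
u = -5, v = -5

Step 4: Verify.
29*(-5) - 30*(-5) = 5 = 5 ✓

u = -5, v = -5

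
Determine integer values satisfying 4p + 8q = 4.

Step 1: Check solvability.
gcd(4, 8) = 4
Since 4 divides 4, solutions exist.

Step 2: Apply extended Euclidean algorithm to find gcd.
We find integers such that 4*x0 + 8*y0 = 4

Step 3: Scale the particular solution.
Multiply by 4/4 = 1:
p = 1, q = 0

Step 4: Verify.
4*(1) + 8*(0) = 4 = 4 ✓

p = 1, q = 0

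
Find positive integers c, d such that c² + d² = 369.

Search for c with 369 - c² a perfect square.
c = 12: 369 - 12² = 369 - 144 = 225 = 15² ✓
So c = 12, d = 15.

c = 12, d = 15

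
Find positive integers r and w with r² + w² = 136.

We need to find integers r, w > 0 such that r² + w² = 136.
Trying r = 6: w² = 136 - 6² = 136 - 36 = 100
w = 10
Check: 6² + 10² = 36 + 100 = 136 ✓

136 = 6² + 10²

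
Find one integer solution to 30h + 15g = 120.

Step 1: Check solvability.
gcd(30, 15) = 15
Since 15 divides 120, solutions exist.

Step 2: Apply extended Euclidean algorithm to find gcd.
We find integers such that 30*x0 + 15*y0 = 15

Step 3: Scale the particular solution.
Multiply by 120/15 = 8:
h = 0, g = 8

Step 4: Verify.
30*(0) + 15*(8) = 120 = 120 ✓

h = 0, g = 8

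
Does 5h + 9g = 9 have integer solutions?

Step 1: Compute gcd(5, 9).
gcd(5, 9) = 1

Step 2: Check divisibility.
Does 1 divide 9? 9 = 1 x 9, so yes.

By the theorem on linear Diophantine equations, 5h + 9g = 9 has integer solutions if and only if gcd(5, 9) divides 9. Since 1 | 9, solutions exist.

Yes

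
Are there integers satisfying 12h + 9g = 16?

Step 1: Compute gcd(12, 9).
gcd(12, 9) = 3

Step 2: Check divisibility.
Does 3 divide 16? 16 = 3 x 5 + 1, so no.

By the theorem on linear Diophantine equations, 12h + 9g = 16 has integer solutions if and only if gcd(12, 9) divides 16. Since 3 does not divide 16, no solutions exist.

No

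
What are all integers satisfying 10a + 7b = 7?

Step 1: Compute gcd(10, 7) = 1.
Since 1 divides 7, solutions exist.

Step 2: Find a particular solution using extended Euclidean algorithm.
We get a₀ = -14, b₀ = 21.
Check: 10*-14 + 7*21 = 7 = 7 ✓

Step 3: Write the general solution.
a = -14 + (7/1)t = -14 + 7t
b = 21 - (10/1)t = 21 - 10t
for any integer t.

a = -14 + 7t, b = 21 - 10t for integer t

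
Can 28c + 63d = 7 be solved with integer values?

Step 1: Compute gcd(28, 63).
gcd(28, 63) = 7

Step 2: Check divisibility.
Does 7 divide 7? 7 = 7 x 1, so yes.

By the theorem on linear Diophantine equations, 28c + 63d = 7 has integer solutions if and only if gcd(28, 63) divides 7. Since 7 | 7, solutions exist.

Yes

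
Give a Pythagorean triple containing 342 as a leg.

We need the other leg and hypotenuse such that 342² + x² = c².
Take x = 1056, c = 1110: 342² + 1056² = 116964 + 1115136 = 1232100 = 1110² ✓
Triple: (342, 1056, 1110)

(342, 1056, 1110)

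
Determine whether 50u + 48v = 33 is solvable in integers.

Step 1: Compute gcd(50, 48).
gcd(50, 48) = 2

Step 2: Check divisibility.
Does 2 divide 33? 33 = 2 x 16 + 1, so no.

By the theorem on linear Diophantine equations, 50u + 48v = 33 has integer solutions if and only if gcd(50, 48) divides 33. Since 2 does not divide 33, no solutions exist.

No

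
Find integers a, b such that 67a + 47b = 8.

Step 1: Check solvability.
gcd(67, 47) = 1
Since 1 divides 8, solutions exist.

Step 2: Apply extended Euclidean algorithm to find gcd.
We find integers such that 67*x0 + 47*y0 = 1

Step 3: Scale the particular solution.
Multiply by 8/1 = 8:
a = -56, b = 80

Step 4: Verify.
67*(-56) + 47*(80) = 8 = 8 ✓

a = -56, b = 80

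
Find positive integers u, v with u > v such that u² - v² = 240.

Factor: u² - v² = (u+v)(u-v) = 240.
We need two factors of 240 with the same parity.
Use u+v = 120 and u-v = 2 (product 120·2 = 240).
Adding: 2u = 122, so u = 61.
Subtracting: 2v = 118, so v = 59.
Check: 61² - 59² = 3721 - 3481 = 240 ✓

u = 61, v = 59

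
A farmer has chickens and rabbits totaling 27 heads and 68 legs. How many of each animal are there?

Let c = chickens, r = rabbits.
Heads: c + r = 27
Legs: 2c + 4r = 68
From the first equation, c = 27 - r. Substitute:
2(27 - r) + 4r = 68
54 + 2r = 68
r = (68 - 54)/2 = 7
c = 27 - 7 = 20

Chickens: 20, Rabbits: 7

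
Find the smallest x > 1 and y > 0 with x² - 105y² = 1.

We seek the smallest positive integers (x, y) with x² - 105y² = 1, i.e., x² = 105y² + 1.
Try successive y values:
y = 1: x² = 105·1² + 1 = 106, not a perfect square
y = 2: x² = 105·2² + 1 = 421, not a perfect square
y = 3: x² = 105·3² + 1 = 946, not a perfect square
... continuing the search (or via continued fractions) ...
y = 4: x² = 105·4² + 1 = 1681, x = 41 ✓

Verify: 41² - 105·4² = 1681 - 1680 = 1 ✓

x = 41, y = 4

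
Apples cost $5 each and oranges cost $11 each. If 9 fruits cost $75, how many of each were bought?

Let a = apples, o = oranges.
a + o = 9
5a + 11o = 75
Substitute o = 9 - a:
5a + 11(9 - a) = 75
(5 - 11)a = 75 - 99
-6a = -24
a = 4, o = 9 - 4 = 5

Apples: 4, Oranges: 5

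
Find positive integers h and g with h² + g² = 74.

We need to find integers h, g > 0 such that h² + g² = 74.
Trying h = 5: g² = 74 - 5² = 74 - 25 = 49
g = 7
Check: 5² + 7² = 25 + 49 = 74 ✓

74 = 5² + 7²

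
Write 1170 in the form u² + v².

We need to find integers u, v > 0 such that u² + v² = 1170.
Trying u = 9: v² = 1170 - 9² = 1170 - 81 = 1089
v = 33
Check: 9² + 33² = 81 + 1089 = 1170 ✓

1170 = 9² + 33²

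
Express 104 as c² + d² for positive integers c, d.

We need to find integers c, d > 0 such that c² + d² = 104.
Trying c = 2: d² = 104 - 2² = 104 - 4 = 100
d = 10
Check: 2² + 10² = 4 + 100 = 104 ✓

104 = 2² + 10²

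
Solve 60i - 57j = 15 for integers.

Step 1: Check solvability.
gcd(60, 57) = 3
Since 3 divides 15, solutions exist.

Step 2: Apply extended Euclidean algorithm to find gcd.
We find integers such that 60*x0 + 57*y0 = 3

Step 3: Scale the particular solution.
Multiply by 15/3 = 5:
i = 5, j = 5

Step 4: Verify.
60*(5) - 57*(5) = 15 = 15 ✓

i = 5, j = 5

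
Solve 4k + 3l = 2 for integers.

Step 1: Check solvability.
gcd(4, 3) = 1
Since 1 divides 2, solutions exist.

Step 2: Apply extended Euclidean algorithm to find gcd.
We find integers such that 4*x0 + 3*y0 = 1

Step 3: Scale the particular solution.
Multiply by 2/1 = 2:
k = 2, l = -2

Step 4: Verify.
4*(2) + 3*(-2) = 2 = 2 ✓

k = 2, l = -2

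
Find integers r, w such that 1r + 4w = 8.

Step 1: Check solvability.
gcd(1, 4) = 1
Since 1 divides 8, solutions exist.

Step 2: Apply extended Euclidean algorithm to find gcd.
We find integers such that 1*x0 + 4*y0 = 1

Step 3: Scale the particular solution.
Multiply by 8/1 = 8:
r = 8, w = 0

Step 4: Verify.
1*(8) + 4*(0) = 8 = 8 ✓

r = 8, w = 0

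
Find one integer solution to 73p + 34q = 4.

Step 1: Check solvability.
gcd(73, 34) = 1
Since 1 divides 4, solutions exist.

Step 2: Apply extended Euclidean algorithm to find gcd.
We find integers such that 73*x0 + 34*y0 = 1

Step 3: Scale the particular solution.
Multiply by 4/1 = 4:
p = 28, q = -60

Step 4: Verify.
73*(28) + 34*(-60) = 4 = 4 ✓

p = 28, q = -60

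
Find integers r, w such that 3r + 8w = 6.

Step 1: Check solvability.
gcd(3, 8) = 1
Since 1 divides 6, solutions exist.

Step 2: Apply extended Euclidean algorithm to find gcd.
We find integers such that 3*x0 + 8*y0 = 1

Step 3: Scale the particular solution.
Multiply by 6/1 = 6:
r = 18, w = -6

Step 4: Verify.
3*(18) + 8*(-6) = 6 = 6 ✓

r = 18, w = -6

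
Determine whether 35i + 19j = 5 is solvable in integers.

Step 1: Compute gcd(35, 19).
gcd(35, 19) = 1

Step 2: Check divisibility.
Does 1 divide 5? 5 = 1 x 5, so yes.

By the theorem on linear Diophantine equations, 35i + 19j = 5 has integer solutions if and only if gcd(35, 19) divides 5. Since 1 | 5, solutions exist.

Yes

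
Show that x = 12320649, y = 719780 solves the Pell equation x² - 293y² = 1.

Compute x² = 12320649² = 151798391781201
Compute 293y² = 293·719780² = 293·518083248400 = 151798391781200
x² - 293y² = 151798391781201 - 151798391781200 = 1
Since this equals 1, (12320649, 719780) is a solution.

Yes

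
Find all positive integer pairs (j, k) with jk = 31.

The positive divisors of 31 are: 1, 31.
Each divisor d gives the pair (d, 31/d):
(1, 31), (31, 1)

(1, 31), (31, 1)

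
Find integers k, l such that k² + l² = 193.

We need to find integers k, l > 0 such that k² + l² = 193.
Trying k = 7: l² = 193 - 7² = 193 - 49 = 144
l = 12
Check: 7² + 12² = 49 + 144 = 193 ✓

193 = 7² + 12²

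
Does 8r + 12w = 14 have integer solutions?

Step 1: Compute gcd(8, 12).
gcd(8, 12) = 4

Step 2: Check divisibility.
Does 4 divide 14? 14 = 4 x 3 + 2, so no.

By the theorem on linear Diophantine equations, 8r + 12w = 14 has integer solutions if and only if gcd(8, 12) divides 14. Since 4 does not divide 14, no solutions exist.

No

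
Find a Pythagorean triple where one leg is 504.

We need the other leg and hypotenuse such that 504² + x² = c².
Take x = 1275, c = 1371: 504² + 1275² = 254016 + 1625625 = 1879641 = 1371² ✓
Triple: (1275, 504, 1371)

(1275, 504, 1371)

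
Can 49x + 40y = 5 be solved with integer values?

Step 1: Compute gcd(49, 40).
gcd(49, 40) = 1

Step 2: Check divisibility.
Does 1 divide 5? 5 = 1 x 5, so yes.

By the theorem on linear Diophantine equations, 49x + 40y = 5 has integer solutions if and only if gcd(49, 40) divides 5. Since 1 | 5, solutions exist.

Yes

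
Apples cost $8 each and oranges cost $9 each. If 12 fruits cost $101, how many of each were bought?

Let a = apples, o = oranges.
a + o = 12
8a + 9o = 101
Substitute o = 12 - a:
8a + 9(12 - a) = 101
(8 - 9)a = 101 - 108
-1a = -7
a = 7, o = 12 - 7 = 5

Apples: 7, Oranges: 5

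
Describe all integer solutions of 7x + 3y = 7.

Step 1: Compute gcd(7, 3) = 1.
Since 1 divides 7, solutions exist.

Step 2: Find a particular solution using extended Euclidean algorithm.
We get x₀ = 7, y₀ = -14.
Check: 7*7 + 3*-14 = 7 = 7 ✓

Step 3: Write the general solution.
x = 7 + (3/1)t = 7 + 3t
y = -14 - (7/1)t = -14 - 7t
for any integer t.

x = 7 + 3t, y = -14 - 7t for integer t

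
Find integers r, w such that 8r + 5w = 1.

Step 1: Check solvability.
gcd(8, 5) = 1
Since 1 divides 1, solutions exist.

Step 2: Apply extended Euclidean algorithm to find gcd.
We find integers such that 8*x0 + 5*y0 = 1

Step 3: Scale the particular solution.
Multiply by 1/1 = 1:
r = 2, w = -3

Step 4: Verify.
8*(2) + 5*(-3) = 1 = 1 ✓

r = 2, w = -3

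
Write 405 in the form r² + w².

We need to find integers r, w > 0 such that r² + w² = 405.
Trying r = 9: w² = 405 - 9² = 405 - 81 = 324
w = 18
Check: 9² + 18² = 81 + 324 = 405 ✓

405 = 9² + 18²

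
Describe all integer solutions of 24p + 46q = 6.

Step 1: Compute gcd(24, 46) = 2.
Since 2 divides 6, solutions exist.

Step 2: Find a particular solution using extended Euclidean algorithm.
We get p₀ = 6, q₀ = -3.
Check: 24*6 + 46*-3 = 6 = 6 ✓

Step 3: Write the general solution.
p = 6 + (46/2)t = 6 + 23t
q = -3 - (24/2)t = -3 - 12t
for any integer t.

p = 6 + 23t, q = -3 - 12t for integer t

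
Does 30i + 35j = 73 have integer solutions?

Step 1: Compute gcd(30, 35).
gcd(30, 35) = 5

Step 2: Check divisibility.
Does 5 divide 73? 73 = 5 x 14 + 3, so no.

By the theorem on linear Diophantine equations, 30i + 35j = 73 has integer solutions if and only if gcd(30, 35) divides 73. Since 5 does not divide 73, no solutions exist.

No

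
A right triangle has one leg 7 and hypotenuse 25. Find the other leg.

b² = c² - a² = 625 - 49 = 576
b = 24

24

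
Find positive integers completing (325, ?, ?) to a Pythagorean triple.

We need the other leg and hypotenuse such that 325² + x² = c².
Take x = 228, c = 397: 325² + 228² = 105625 + 51984 = 157609 = 397² ✓
Triple: (325, 228, 397)

(325, 228, 397)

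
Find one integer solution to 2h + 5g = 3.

Step 1: Check solvability.
gcd(2, 5) = 1
Since 1 divides 3, solutions exist.

Step 2: Apply extended Euclidean algorithm to find gcd.
We find integers such that 2*x0 + 5*y0 = 1

Step 3: Scale the particular solution.
Multiply by 3/1 = 3:
h = -6, g = 3

Step 4: Verify.
2*(-6) + 5*(3) = 3 = 3 ✓

h = -6, g = 3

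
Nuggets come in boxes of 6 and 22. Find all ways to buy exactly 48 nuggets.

We need non-negative integers (x, y) with 6x + 22y = 48.
For each x in 0..8, check if 48 - 6x is a non-negative multiple of 22.
x = 8: 22y = 0, y = 0 ✓

(8 boxes of 6, 0 boxes of 22)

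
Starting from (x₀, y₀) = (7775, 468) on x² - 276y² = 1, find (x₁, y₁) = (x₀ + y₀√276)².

Solutions to x² - Dy² = 1 are generated by powers of (x₀ + y₀√D).
The next solution satisfies x₁ + y₁√276 = (x₀ + y₀√276)², giving:
x₁ = x₀² + 276y₀² = 7775² + 276·468² = 60450625 + 60450624 = 120901249
y₁ = 2x₀y₀ = 2·7775·468 = 7277400

Verify: 120901249² - 276·7277400² = 14617112009760001 - 14617112009760000 = 1 ✓

x = 120901249, y = 7277400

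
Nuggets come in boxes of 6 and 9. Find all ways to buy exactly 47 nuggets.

We need non-negative integers (x, y) with 6x + 9y = 47.
For each x in 0..7, check if 47 - 6x is a non-negative multiple of 9.
No x yields an integer y ≥ 0.

No solution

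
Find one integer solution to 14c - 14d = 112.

Step 1: Check solvability.
gcd(14, 14) = 14
Since 14 divides 112, solutions exist.

Step 2: Apply extended Euclidean algorithm to find gcd.
We find integers such that 14*x0 + 14*y0 = 14

Step 3: Scale the particular solution.
Multiply by 112/14 = 8:
c = 0, d = -8

Step 4: Verify.
14*(0) - 14*(-8) = 112 = 112 ✓

c = 0, d = -8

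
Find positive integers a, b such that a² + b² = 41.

Search for a with 41 - a² a perfect square.
a = 4: 41 - 4² = 41 - 16 = 25 = 5² ✓
So a = 4, b = 5.

a = 4, b = 5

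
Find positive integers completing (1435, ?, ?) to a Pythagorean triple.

We need the other leg and hypotenuse such that 1435² + x² = c².
Take x = 5796, c = 5971: 1435² + 5796² = 2059225 + 33593616 = 35652841 = 5971² ✓
Triple: (1435, 5796, 5971)

(1435, 5796, 5971)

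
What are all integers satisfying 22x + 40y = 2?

Step 1: Compute gcd(22, 40) = 2.
Since 2 divides 2, solutions exist.

Step 2: Find a particular solution using extended Euclidean algorithm.
We get x₀ = -9, y₀ = 5.
Check: 22*-9 + 40*5 = 2 = 2 ✓

Step 3: Write the general solution.
x = -9 + (40/2)t = -9 + 20t
y = 5 - (22/2)t = 5 - 11t
for any integer t.

x = -9 + 20t, y = 5 - 11t for integer t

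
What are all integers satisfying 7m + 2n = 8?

Step 1: Compute gcd(7, 2) = 1.
Since 1 divides 8, solutions exist.

Step 2: Find a particular solution using extended Euclidean algorithm.
We get m₀ = 8, n₀ = -24.
Check: 7*8 + 2*-24 = 8 = 8 ✓

Step 3: Write the general solution.
m = 8 + (2/1)t = 8 + 2t
n = -24 - (7/1)t = -24 - 7t
for any integer t.

m = 8 + 2t, n = -24 - 7t for integer t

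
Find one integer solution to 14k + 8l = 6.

Step 1: Check solvability.
gcd(14, 8) = 2
Since 2 divides 6, solutions exist.

Step 2: Apply extended Euclidean algorithm to find gcd.
We find integers such that 14*x0 + 8*y0 = 2

Step 3: Scale the particular solution.
Multiply by 6/2 = 3:
k = -3, l = 6

Step 4: Verify.
14*(-3) + 8*(6) = 6 = 6 ✓

k = -3, l = 6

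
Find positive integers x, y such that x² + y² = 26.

Search for x with 26 - x² a perfect square.
x = 1: 26 - 1² = 26 - 1 = 25 = 5² ✓
So x = 1, y = 5.

x = 1, y = 5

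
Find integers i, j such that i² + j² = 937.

We need to find integers i, j > 0 such that i² + j² = 937.
Trying i = 19: j² = 937 - 19² = 937 - 361 = 576
j = 24
Check: 19² + 24² = 361 + 576 = 937 ✓

937 = 19² + 24²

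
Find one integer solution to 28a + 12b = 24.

Step 1: Check solvability.
gcd(28, 12) = 4
Since 4 divides 24, solutions exist.

Step 2: Apply extended Euclidean algorithm to find gcd.
We find integers such that 28*x0 + 12*y0 = 4

Step 3: Scale the particular solution.
Multiply by 24/4 = 6:
a = 6, b = -12

Step 4: Verify.
28*(6) + 12*(-12) = 24 = 24 ✓

a = 6, b = -12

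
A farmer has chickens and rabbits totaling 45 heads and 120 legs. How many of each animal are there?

Let c = chickens, r = rabbits.
Heads: c + r = 45
Legs: 2c + 4r = 120
From the first equation, c = 45 - r. Substitute:
2(45 - r) + 4r = 120
90 + 2r = 120
r = (120 - 90)/2 = 15
c = 45 - 15 = 30

Chickens: 30, Rabbits: 15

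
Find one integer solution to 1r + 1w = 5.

Step 1: Check solvability.
gcd(1, 1) = 1
Since 1 divides 5, solutions exist.

Step 2: Apply extended Euclidean algorithm to find gcd.
We find integers such that 1*x0 + 1*y0 = 1

Step 3: Scale the particular solution.
Multiply by 5/1 = 5:
r = 0, w = 5

Step 4: Verify.
1*(0) + 1*(5) = 5 = 5 ✓

r = 0, w = 5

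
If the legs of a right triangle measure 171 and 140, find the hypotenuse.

c² = a² + b² = 171² + 140² = 29241 + 19600 = 48841
c = 221

221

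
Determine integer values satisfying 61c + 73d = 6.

Step 1: Check solvability.
gcd(61, 73) = 1
Since 1 divides 6, solutions exist.

Step 2: Apply extended Euclidean algorithm to find gcd.
We find integers such that 61*x0 + 73*y0 = 1

Step 3: Scale the particular solution.
Multiply by 6/1 = 6:
c = 36, d = -30

Step 4: Verify.
61*(36) + 73*(-30) = 6 = 6 ✓

c = 36, d = -30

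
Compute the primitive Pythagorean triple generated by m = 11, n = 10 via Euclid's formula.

a = m² - n² = 121 - 100 = 21
b = 2mn = 2·11·10 = 220
c = m² + n² = 121 + 100 = 221
Verify: 21² + 220² = 441 + 48400 = 48841 = 221² ✓

(21, 220, 221)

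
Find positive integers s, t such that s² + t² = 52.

Search for s with 52 - s² a perfect square.
s = 4: 52 - 4² = 52 - 16 = 36 = 6² ✓
So s = 4, t = 6.

s = 4, t = 6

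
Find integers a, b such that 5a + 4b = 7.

Step 1: Check solvability.
gcd(5, 4) = 1
Since 1 divides 7, solutions exist.

Step 2: Apply extended Euclidean algorithm to find gcd.
We find integers such that 5*x0 + 4*y0 = 1

Step 3: Scale the particular solution.
Multiply by 7/1 = 7:
a = 7, b = -7

Step 4: Verify.
5*(7) + 4*(-7) = 7 = 7 ✓

a = 7, b = -7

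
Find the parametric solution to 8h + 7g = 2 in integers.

Step 1: Compute gcd(8, 7) = 1.
Since 1 divides 2, solutions exist.

Step 2: Find a particular solution using extended Euclidean algorithm.
We get h₀ = 2, g₀ = -2.
Check: 8*2 + 7*-2 = 2 = 2 ✓

Step 3: Write the general solution.
h = 2 + (7/1)t = 2 + 7t
g = -2 - (8/1)t = -2 - 8t
for any integer t.

h = 2 + 7t, g = -2 - 8t for integer t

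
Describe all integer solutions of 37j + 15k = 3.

Step 1: Compute gcd(37, 15) = 1.
Since 1 divides 3, solutions exist.

Step 2: Find a particular solution using extended Euclidean algorithm.
We get j₀ = -6, k₀ = 15.
Check: 37*-6 + 15*15 = 3 = 3 ✓

Step 3: Write the general solution.
j = -6 + (15/1)t = -6 + 15t
k = 15 - (37/1)t = 15 - 37t
for any integer t.

j = -6 + 15t, k = 15 - 37t for integer t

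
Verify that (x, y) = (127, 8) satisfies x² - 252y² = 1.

Compute x² = 127² = 16129
Compute 252y² = 252·8² = 252·64 = 16128
x² - 252y² = 16129 - 16128 = 1
Since this equals 1, (127, 8) is a solution.

Yes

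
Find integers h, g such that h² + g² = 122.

We need to find integers h, g > 0 such that h² + g² = 122.
Trying h = 1: g² = 122 - 1² = 122 - 1 = 121
g = 11
Check: 1² + 11² = 1 + 121 = 122 ✓

122 = 1² + 11²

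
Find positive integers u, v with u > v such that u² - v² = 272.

Factor: u² - v² = (u+v)(u-v) = 272.
We need two factors of 272 with the same parity.
Use u+v = 136 and u-v = 2 (product 136·2 = 272).
Adding: 2u = 138, so u = 69.
Subtracting: 2v = 134, so v = 67.
Check: 69² - 67² = 4761 - 4489 = 272 ✓

u = 69, v = 67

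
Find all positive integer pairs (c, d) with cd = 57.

The positive divisors of 57 are: 1, 3, 19, 57.
Each divisor d gives the pair (d, 57/d):
(1, 57), (3, 19), (19, 3), (57, 1)

(1, 57), (3, 19), (19, 3), (57, 1)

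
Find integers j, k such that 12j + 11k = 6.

Step 1: Check solvability.
gcd(12, 11) = 1
Since 1 divides 6, solutions exist.

Step 2: Apply extended Euclidean algorithm to find gcd.
We find integers such that 12*x0 + 11*y0 = 1

Step 3: Scale the particular solution.
Multiply by 6/1 = 6:
j = 6, k = -6

Step 4: Verify.
12*(6) + 11*(-6) = 6 = 6 ✓

j = 6, k = -6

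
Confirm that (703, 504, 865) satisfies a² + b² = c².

Compute a² + b² = 703² + 504² = 494209 + 254016 = 748225
Compute c² = 865² = 748225
Since 748225 = 748225, confirmed.

Yes, it is a Pythagorean triple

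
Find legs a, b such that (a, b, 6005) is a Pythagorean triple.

We need a² + b² = 6005² = 36060025.
Trying: 245² + 6000² = 60025 + 36000000 = 36060025 ✓

(245, 6000, 6005)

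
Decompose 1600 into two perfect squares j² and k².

We need to find integers j, k > 0 such that j² + k² = 1600.
Trying j = 24: k² = 1600 - 24² = 1600 - 576 = 1024
k = 32
Check: 24² + 32² = 576 + 1024 = 1600 ✓

1600 = 24² + 32²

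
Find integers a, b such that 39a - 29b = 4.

Step 1: Check solvability.
gcd(39, 29) = 1
Since 1 divides 4, solutions exist.

Step 2: Apply extended Euclidean algorithm to find gcd.
We find integers such that 39*x0 + 29*y0 = 1

Step 3: Scale the particular solution.
Multiply by 4/1 = 4:
a = 12, b = 16

Step 4: Verify.
39*(12) - 29*(16) = 4 = 4 ✓

a = 12, b = 16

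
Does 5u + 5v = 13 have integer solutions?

Step 1: Compute gcd(5, 5).
gcd(5, 5) = 5

Step 2: Check divisibility.
Does 5 divide 13? 13 = 5 x 2 + 3, so no.

By the theorem on linear Diophantine equations, 5u + 5v = 13 has integer solutions if and only if gcd(5, 5) divides 13. Since 5 does not divide 13, no solutions exist.

No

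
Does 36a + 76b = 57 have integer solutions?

Step 1: Compute gcd(36, 76).
gcd(36, 76) = 4

Step 2: Check divisibility.
Does 4 divide 57? 57 = 4 x 14 + 1, so no.

By the theorem on linear Diophantine equations, 36a + 76b = 57 has integer solutions if and only if gcd(36, 76) divides 57. Since 4 does not divide 57, no solutions exist.

No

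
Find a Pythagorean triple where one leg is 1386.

We need the other leg and hypotenuse such that 1386² + x² = c².
Take x = 3120, c = 3414: 1386² + 3120² = 1920996 + 9734400 = 11655396 = 3414² ✓
Triple: (1386, 3120, 3414)

(1386, 3120, 3414)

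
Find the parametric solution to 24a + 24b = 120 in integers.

Step 1: Compute gcd(24, 24) = 24.
Since 24 divides 120, solutions exist.

Step 2: Find a particular solution using extended Euclidean algorithm.
We get a₀ = 0, b₀ = 5.
Check: 24*0 + 24*5 = 120 = 120 ✓

Step 3: Write the general solution.
a = 0 + (24/24)t = 0 + 1t
b = 5 - (24/24)t = 5 - 1t
for any integer t.

a = 0 + 1t, b = 5 - 1t for integer t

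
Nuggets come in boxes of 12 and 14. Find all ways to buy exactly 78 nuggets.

We need non-negative integers (x, y) with 12x + 14y = 78.
For each x in 0..6, check if 78 - 12x is a non-negative multiple of 14.
x = 3: 14y = 42, y = 3 ✓

(3 boxes of 12, 3 boxes of 14)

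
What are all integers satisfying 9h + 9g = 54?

Step 1: Compute gcd(9, 9) = 9.
Since 9 divides 54, solutions exist.

Step 2: Find a particular solution using extended Euclidean algorithm.
We get h₀ = 0, g₀ = 6.
Check: 9*0 + 9*6 = 54 = 54 ✓

Step 3: Write the general solution.
h = 0 + (9/9)t = 0 + 1t
g = 6 - (9/9)t = 6 - 1t
for any integer t.

h = 0 + 1t, g = 6 - 1t for integer t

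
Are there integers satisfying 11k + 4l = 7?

Step 1: Compute gcd(11, 4).
gcd(11, 4) = 1

Step 2: Check divisibility.
Does 1 divide 7? 7 = 1 x 7, so yes.

By the theorem on linear Diophantine equations, 11k + 4l = 7 has integer solutions if and only if gcd(11, 4) divides 7. Since 1 | 7, solutions exist.

Yes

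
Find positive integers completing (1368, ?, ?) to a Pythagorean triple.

We need the other leg and hypotenuse such that 1368² + x² = c².
Take x = 74, c = 1370: 1368² + 74² = 1871424 + 5476 = 1876900 = 1370² ✓
Triple: (74, 1368, 1370)

(74, 1368, 1370)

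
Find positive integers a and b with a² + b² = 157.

We need to find integers a, b > 0 such that a² + b² = 157.
Trying a = 6: b² = 157 - 6² = 157 - 36 = 121
b = 11
Check: 6² + 11² = 36 + 121 = 157 ✓

157 = 6² + 11²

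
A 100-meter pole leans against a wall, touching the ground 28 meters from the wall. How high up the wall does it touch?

The ladder, wall, and ground form a right triangle with hypotenuse 100 and one leg 28.
By the Pythagorean theorem: h² = 100² - 28² = 10000 - 784 = 9216
h = √9216 = 96 meters

96 meters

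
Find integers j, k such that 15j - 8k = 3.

Step 1: Check solvability.
gcd(15, 8) = 1
Since 1 divides 3, solutions exist.

Step 2: Apply extended Euclidean algorithm to find gcd.
We find integers such that 15*x0 + 8*y0 = 1

Step 3: Scale the particular solution.
Multiply by 3/1 = 3:
j = -3, k = -6

Step 4: Verify.
15*(-3) - 8*(-6) = 3 = 3 ✓

j = -3, k = -6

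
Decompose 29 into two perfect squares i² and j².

We need to find integers i, j > 0 such that i² + j² = 29.
Trying i = 2: j² = 29 - 2² = 29 - 4 = 25
j = 5
Check: 2² + 5² = 4 + 25 = 29 ✓

29 = 2² + 5²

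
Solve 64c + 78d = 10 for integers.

Step 1: Check solvability.
gcd(64, 78) = 2
Since 2 divides 10, solutions exist.

Step 2: Apply extended Euclidean algorithm to find gcd.
We find integers such that 64*x0 + 78*y0 = 2

Step 3: Scale the particular solution.
Multiply by 10/2 = 5:
c = 55, d = -45

Step 4: Verify.
64*(55) + 78*(-45) = 10 = 10 ✓

c = 55, d = -45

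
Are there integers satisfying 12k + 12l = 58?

Step 1: Compute gcd(12, 12).
gcd(12, 12) = 12

Step 2: Check divisibility.
Does 12 divide 58? 58 = 12 x 4 + 10, so no.

By the theorem on linear Diophantine equations, 12k + 12l = 58 has integer solutions if and only if gcd(12, 12) divides 58. Since 12 does not divide 58, no solutions exist.

No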